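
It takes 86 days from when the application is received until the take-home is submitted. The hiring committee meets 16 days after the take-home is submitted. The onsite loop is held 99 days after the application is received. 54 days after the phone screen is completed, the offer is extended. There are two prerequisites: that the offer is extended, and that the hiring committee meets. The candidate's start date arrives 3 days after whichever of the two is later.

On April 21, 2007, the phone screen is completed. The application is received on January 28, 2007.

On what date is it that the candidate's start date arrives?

June 17, 2007

The phone screen is completed: Apr 21, 2007.
The offer is extended: Apr 21, 2007 + 54 days = Jun 14, 2007.
The application is received: Jan 28, 2007.
The take-home is submitted: Jan 28, 2007 + 86 days = Apr 24, 2007.
The hiring committee meets: Apr 24, 2007 + 16 days = May 10, 2007.
Both prerequisites met — the offer is extended (Jun 14, 2007), the hiring committee meets (May 10, 2007); the later is Jun 14, 2007.
The candidate's start date arrives: Jun 14, 2007 + 3 days = Jun 17, 2007.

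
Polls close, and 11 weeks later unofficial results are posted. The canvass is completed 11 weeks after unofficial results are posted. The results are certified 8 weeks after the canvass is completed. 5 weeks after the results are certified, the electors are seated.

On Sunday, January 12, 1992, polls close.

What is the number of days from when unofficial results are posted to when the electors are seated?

168 days

Causal path: unofficial results are posted → the canvass is completed → the results are certified → the electors are seated.
Total delay along the path: 11 + 8 + 5 weeks = 24 weeks = 168 days.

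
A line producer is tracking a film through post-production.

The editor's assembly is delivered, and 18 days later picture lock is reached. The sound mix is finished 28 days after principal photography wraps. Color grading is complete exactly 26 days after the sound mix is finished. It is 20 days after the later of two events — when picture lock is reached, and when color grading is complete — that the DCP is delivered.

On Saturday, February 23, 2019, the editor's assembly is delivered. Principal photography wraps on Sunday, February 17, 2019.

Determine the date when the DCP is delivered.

The editor's assembly is delivered: Feb 23, 2019.
Picture lock is reached: Feb 23, 2019 + 18 days = Mar 13, 2019.
Principal photography wraps: Feb 17, 2019.
The sound mix is finished: Feb 17, 2019 + 28 days = Mar 17, 2019.
Color grading is complete: Mar 17, 2019 + 26 days = Apr 12, 2019.
Both prerequisites met — picture lock is reached (Mar 13, 2019), color grading is complete (Apr 12, 2019); the later is Apr 12, 2019.
The DCP is delivered: Apr 12, 2019 + 20 days = May 2, 2019.

Thursday, May 2, 2019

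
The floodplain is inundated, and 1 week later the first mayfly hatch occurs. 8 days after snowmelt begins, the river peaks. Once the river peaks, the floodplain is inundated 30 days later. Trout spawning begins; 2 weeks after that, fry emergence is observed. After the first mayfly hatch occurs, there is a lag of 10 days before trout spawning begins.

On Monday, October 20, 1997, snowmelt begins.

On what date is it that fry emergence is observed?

Sunday, December 28, 1997

Snowmelt begins: Oct 20, 1997.
The river peaks: Oct 20, 1997 + 8 days = Oct 28, 1997.
The floodplain is inundated: Oct 28, 1997 + 30 days = Nov 27, 1997.
The first mayfly hatch occurs: Nov 27, 1997 + 1 week = Dec 4, 1997.
Trout spawning begins: Dec 4, 1997 + 10 days = Dec 14, 1997.
Fry emergence is observed: Dec 14, 1997 + 2 weeks = Dec 28, 1997.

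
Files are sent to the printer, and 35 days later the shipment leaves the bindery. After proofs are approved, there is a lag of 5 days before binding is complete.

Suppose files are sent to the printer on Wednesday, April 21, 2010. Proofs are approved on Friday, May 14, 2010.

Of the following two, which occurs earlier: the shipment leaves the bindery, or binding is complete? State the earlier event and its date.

Files are sent to the printer: Apr 21, 2010.
The shipment leaves the bindery: Apr 21, 2010 + 35 days = May 26, 2010.
Proofs are approved: May 14, 2010.
Binding is complete: May 14, 2010 + 5 days = May 19, 2010.
Comparing: the shipment leaves the bindery on May 26, 2010 vs binding is complete on May 19, 2010. Earlier: binding is complete.

Binding is complete — Wednesday, May 19, 2010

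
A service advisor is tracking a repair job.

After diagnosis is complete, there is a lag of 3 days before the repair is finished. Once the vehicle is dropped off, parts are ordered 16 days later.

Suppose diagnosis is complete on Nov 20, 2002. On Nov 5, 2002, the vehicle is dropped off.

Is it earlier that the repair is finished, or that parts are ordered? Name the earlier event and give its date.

Diagnosis is complete: Nov 20, 2002.
The repair is finished: Nov 20, 2002 + 3 days = Nov 23, 2002.
The vehicle is dropped off: Nov 5, 2002.
Parts are ordered: Nov 5, 2002 + 16 days = Nov 21, 2002.
Comparing: the repair is finished on Nov 23, 2002 vs parts are ordered on Nov 21, 2002. Earlier: parts are ordered.

Parts are ordered — Nov 21, 2002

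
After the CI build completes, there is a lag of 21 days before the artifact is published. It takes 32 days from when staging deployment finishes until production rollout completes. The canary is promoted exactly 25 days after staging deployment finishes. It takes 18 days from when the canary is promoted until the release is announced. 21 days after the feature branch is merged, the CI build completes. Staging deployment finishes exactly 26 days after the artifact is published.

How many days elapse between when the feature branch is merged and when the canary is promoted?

Causal path: the feature branch is merged → the CI build completes → the artifact is published → staging deployment finishes → the canary is promoted.
Total delay along the path: 21 + 21 + 26 + 25 = 93 days.

93 days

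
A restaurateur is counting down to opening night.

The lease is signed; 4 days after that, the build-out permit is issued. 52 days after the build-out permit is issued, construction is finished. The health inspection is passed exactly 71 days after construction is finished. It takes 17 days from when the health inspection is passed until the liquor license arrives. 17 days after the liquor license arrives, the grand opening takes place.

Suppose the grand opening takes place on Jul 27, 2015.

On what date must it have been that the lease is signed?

Feb 16, 2015

The grand opening takes place: Jul 27, 2015.
The liquor license arrives: Jul 27, 2015 − 17 days = Jul 10, 2015.
The health inspection is passed: Jul 10, 2015 − 17 days = Jun 23, 2015.
Construction is finished: Jun 23, 2015 − 71 days = Apr 13, 2015.
The build-out permit is issued: Apr 13, 2015 − 52 days = Feb 20, 2015.
The lease is signed: Feb 20, 2015 − 4 days = Feb 16, 2015.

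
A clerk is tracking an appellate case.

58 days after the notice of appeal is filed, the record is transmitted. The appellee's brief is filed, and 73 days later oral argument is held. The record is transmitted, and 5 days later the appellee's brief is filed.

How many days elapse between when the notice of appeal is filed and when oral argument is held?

Causal path: the notice of appeal is filed → the record is transmitted → the appellee's brief is filed → oral argument is held.
Total delay along the path: 58 + 5 + 73 = 136 days.

136 days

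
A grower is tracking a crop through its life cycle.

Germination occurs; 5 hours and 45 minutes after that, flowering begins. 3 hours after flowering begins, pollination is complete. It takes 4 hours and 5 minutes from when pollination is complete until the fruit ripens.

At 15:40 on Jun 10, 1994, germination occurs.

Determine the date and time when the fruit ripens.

04:30 on Jun 11, 1994

Germination occurs: 15:40 Jun 10, 1994.
Flowering begins: 15:40 Jun 10, 1994 + 5h45m = 21:25 Jun 10, 1994.
Pollination is complete: 21:25 Jun 10, 1994 + 3h = 00:25 Jun 11, 1994.
The fruit ripens: 00:25 Jun 11, 1994 + 4h05m = 04:30 Jun 11, 1994.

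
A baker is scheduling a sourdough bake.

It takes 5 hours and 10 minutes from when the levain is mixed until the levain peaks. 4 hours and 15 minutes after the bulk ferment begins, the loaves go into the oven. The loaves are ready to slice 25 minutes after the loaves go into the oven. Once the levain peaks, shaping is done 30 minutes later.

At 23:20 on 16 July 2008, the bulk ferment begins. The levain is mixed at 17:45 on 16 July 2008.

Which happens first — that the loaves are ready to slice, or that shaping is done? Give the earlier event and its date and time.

The bulk ferment begins: 23:20 Jul 16, 2008.
The loaves go into the oven: 23:20 Jul 16, 2008 + 4h15m = 03:35 Jul 17, 2008.
The loaves are ready to slice: 03:35 Jul 17, 2008 + 25m = 04:00 Jul 17, 2008.
The levain is mixed: 17:45 Jul 16, 2008.
The levain peaks: 17:45 Jul 16, 2008 + 5h10m = 22:55 Jul 16, 2008.
Shaping is done: 22:55 Jul 16, 2008 + 30m = 23:25 Jul 16, 2008.
Comparing: the loaves are ready to slice at 04:00 Jul 17, 2008 vs shaping is done at 23:25 Jul 16, 2008. Earlier: shaping is done.

Shaping is done — 23:25 on 16 July 2008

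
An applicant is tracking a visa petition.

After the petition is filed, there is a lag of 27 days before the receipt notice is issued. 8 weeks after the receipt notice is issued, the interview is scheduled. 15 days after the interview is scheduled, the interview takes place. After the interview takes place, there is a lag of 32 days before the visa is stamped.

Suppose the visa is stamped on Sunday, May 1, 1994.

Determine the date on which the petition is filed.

Wednesday, December 22, 1993

The visa is stamped: May 1, 1994.
The interview takes place: May 1, 1994 − 32 days = Mar 30, 1994.
The interview is scheduled: Mar 30, 1994 − 15 days = Mar 15, 1994.
The receipt notice is issued: Mar 15, 1994 − 8 weeks = Jan 18, 1994.
The petition is filed: Jan 18, 1994 − 27 days = Dec 22, 1993.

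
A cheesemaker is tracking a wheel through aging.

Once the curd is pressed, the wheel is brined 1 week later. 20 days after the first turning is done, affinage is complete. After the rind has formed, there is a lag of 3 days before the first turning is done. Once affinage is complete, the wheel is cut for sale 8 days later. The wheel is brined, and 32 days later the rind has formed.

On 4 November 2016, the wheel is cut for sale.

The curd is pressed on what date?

The wheel is cut for sale: Nov 4, 2016.
Affinage is complete: Nov 4, 2016 − 8 days = Oct 27, 2016.
The first turning is done: Oct 27, 2016 − 20 days = Oct 7, 2016.
The rind has formed: Oct 7, 2016 − 3 days = Oct 4, 2016.
The wheel is brined: Oct 4, 2016 − 32 days = Sep 2, 2016.
The curd is pressed: Sep 2, 2016 − 1 week = Aug 26, 2016.

26 August 2016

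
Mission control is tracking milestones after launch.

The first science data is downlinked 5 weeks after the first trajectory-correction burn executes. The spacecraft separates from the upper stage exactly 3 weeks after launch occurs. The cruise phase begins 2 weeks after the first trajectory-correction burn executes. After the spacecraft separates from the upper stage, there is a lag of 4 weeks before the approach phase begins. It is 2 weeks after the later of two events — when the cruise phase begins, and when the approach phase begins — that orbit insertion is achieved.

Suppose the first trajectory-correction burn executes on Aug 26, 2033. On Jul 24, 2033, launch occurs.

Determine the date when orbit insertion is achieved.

The first trajectory-correction burn executes: Aug 26, 2033.
The cruise phase begins: Aug 26, 2033 + 2 weeks = Sep 9, 2033.
Launch occurs: Jul 24, 2033.
The spacecraft separates from the upper stage: Jul 24, 2033 + 3 weeks = Aug 14, 2033.
The approach phase begins: Aug 14, 2033 + 4 weeks = Sep 11, 2033.
Both prerequisites met — the cruise phase begins (Sep 9, 2033), the approach phase begins (Sep 11, 2033); the later is Sep 11, 2033.
Orbit insertion is achieved: Sep 11, 2033 + 2 weeks = Sep 25, 2033.

Sep 25, 2033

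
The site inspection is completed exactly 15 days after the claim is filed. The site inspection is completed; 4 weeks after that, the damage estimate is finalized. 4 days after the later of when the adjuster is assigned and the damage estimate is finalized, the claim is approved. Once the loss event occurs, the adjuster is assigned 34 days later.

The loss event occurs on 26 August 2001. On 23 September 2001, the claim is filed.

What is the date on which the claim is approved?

The loss event occurs: Aug 26, 2001.
The adjuster is assigned: Aug 26, 2001 + 34 days = Sep 29, 2001.
The claim is filed: Sep 23, 2001.
The site inspection is completed: Sep 23, 2001 + 15 days = Oct 8, 2001.
The damage estimate is finalized: Oct 8, 2001 + 4 weeks = Nov 5, 2001.
Both prerequisites met — the adjuster is assigned (Sep 29, 2001), the damage estimate is finalized (Nov 5, 2001); the later is Nov 5, 2001.
The claim is approved: Nov 5, 2001 + 4 days = Nov 9, 2001.

9 November 2001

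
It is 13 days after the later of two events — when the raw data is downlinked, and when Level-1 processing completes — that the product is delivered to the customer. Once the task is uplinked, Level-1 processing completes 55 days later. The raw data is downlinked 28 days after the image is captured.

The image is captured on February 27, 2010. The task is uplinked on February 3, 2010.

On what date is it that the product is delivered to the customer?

April 12, 2010

The image is captured: Feb 27, 2010.
The raw data is downlinked: Feb 27, 2010 + 28 days = Mar 27, 2010.
The task is uplinked: Feb 3, 2010.
Level-1 processing completes: Feb 3, 2010 + 55 days = Mar 30, 2010.
Both prerequisites met — the raw data is downlinked (Mar 27, 2010), Level-1 processing completes (Mar 30, 2010); the later is Mar 30, 2010.
The product is delivered to the customer: Mar 30, 2010 + 13 days = Apr 12, 2010.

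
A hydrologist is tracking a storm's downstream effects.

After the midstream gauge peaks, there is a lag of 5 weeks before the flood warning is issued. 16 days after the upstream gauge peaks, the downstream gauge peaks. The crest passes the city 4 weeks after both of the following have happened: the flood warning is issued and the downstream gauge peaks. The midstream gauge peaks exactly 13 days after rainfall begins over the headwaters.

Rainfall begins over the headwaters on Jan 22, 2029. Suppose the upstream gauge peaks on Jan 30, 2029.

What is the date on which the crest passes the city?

Rainfall begins over the headwaters: Jan 22, 2029.
The midstream gauge peaks: Jan 22, 2029 + 13 days = Feb 4, 2029.
The flood warning is issued: Feb 4, 2029 + 5 weeks = Mar 11, 2029.
The upstream gauge peaks: Jan 30, 2029.
The downstream gauge peaks: Jan 30, 2029 + 16 days = Feb 15, 2029.
Both prerequisites met — the flood warning is issued (Mar 11, 2029), the downstream gauge peaks (Feb 15, 2029); the later is Mar 11, 2029.
The crest passes the city: Mar 11, 2029 + 4 weeks = Apr 8, 2029.

Apr 8, 2029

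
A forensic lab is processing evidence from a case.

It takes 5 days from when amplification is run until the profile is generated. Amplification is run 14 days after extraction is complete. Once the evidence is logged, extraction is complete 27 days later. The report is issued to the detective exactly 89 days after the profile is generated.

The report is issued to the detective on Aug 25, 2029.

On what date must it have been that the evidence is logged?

The report is issued to the detective: Aug 25, 2029.
The profile is generated: Aug 25, 2029 − 89 days = May 28, 2029.
Amplification is run: May 28, 2029 − 5 days = May 23, 2029.
Extraction is complete: May 23, 2029 − 14 days = May 9, 2029.
The evidence is logged: May 9, 2029 − 27 days = Apr 12, 2029.

Apr 12, 2029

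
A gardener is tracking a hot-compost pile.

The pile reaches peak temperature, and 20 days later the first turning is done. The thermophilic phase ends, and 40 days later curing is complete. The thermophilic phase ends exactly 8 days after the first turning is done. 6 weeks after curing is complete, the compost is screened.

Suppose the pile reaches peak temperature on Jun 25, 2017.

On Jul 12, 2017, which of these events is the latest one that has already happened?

The pile reaches peak temperature

The pile reaches peak temperature: Jun 25, 2017.
The first turning is done: Jun 25, 2017 + 20 days = Jul 15, 2017.
The thermophilic phase ends: Jul 15, 2017 + 8 days = Jul 23, 2017.
Curing is complete: Jul 23, 2017 + 40 days = Sep 1, 2017.
The compost is screened: Sep 1, 2017 + 6 weeks = Oct 13, 2017.
Jul 12, 2017 falls between when the pile reaches peak temperature (Jun 25, 2017) and when the first turning is done (Jul 15, 2017).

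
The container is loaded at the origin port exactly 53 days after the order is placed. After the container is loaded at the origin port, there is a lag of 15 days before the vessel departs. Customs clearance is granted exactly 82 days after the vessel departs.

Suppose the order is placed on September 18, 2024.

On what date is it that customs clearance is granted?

The order is placed: Sep 18, 2024.
The container is loaded at the origin port: Sep 18, 2024 + 53 days = Nov 10, 2024.
The vessel departs: Nov 10, 2024 + 15 days = Nov 25, 2024.
Customs clearance is granted: Nov 25, 2024 + 82 days = Feb 15, 2025.

February 15, 2025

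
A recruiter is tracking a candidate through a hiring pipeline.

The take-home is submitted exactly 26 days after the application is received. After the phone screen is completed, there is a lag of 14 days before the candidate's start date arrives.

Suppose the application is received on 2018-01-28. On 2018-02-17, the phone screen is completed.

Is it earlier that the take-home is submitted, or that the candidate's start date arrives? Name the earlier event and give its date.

The application is received: Jan 28, 2018.
The take-home is submitted: Jan 28, 2018 + 26 days = Feb 23, 2018.
The phone screen is completed: Feb 17, 2018.
The candidate's start date arrives: Feb 17, 2018 + 14 days = Mar 3, 2018.
Comparing: the take-home is submitted on Feb 23, 2018 vs the candidate's start date arrives on Mar 3, 2018. Earlier: the take-home is submitted.

The take-home is submitted — 2018-02-23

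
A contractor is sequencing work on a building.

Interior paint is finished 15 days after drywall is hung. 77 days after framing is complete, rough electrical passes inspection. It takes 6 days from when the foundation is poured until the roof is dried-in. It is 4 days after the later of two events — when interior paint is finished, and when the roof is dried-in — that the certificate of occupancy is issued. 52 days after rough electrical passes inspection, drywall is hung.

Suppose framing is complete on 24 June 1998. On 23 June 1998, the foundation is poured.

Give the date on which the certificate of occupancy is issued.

19 November 1998

Framing is complete: Jun 24, 1998.
Rough electrical passes inspection: Jun 24, 1998 + 77 days = Sep 9, 1998.
Drywall is hung: Sep 9, 1998 + 52 days = Oct 31, 1998.
Interior paint is finished: Oct 31, 1998 + 15 days = Nov 15, 1998.
The foundation is poured: Jun 23, 1998.
The roof is dried-in: Jun 23, 1998 + 6 days = Jun 29, 1998.
Both prerequisites met — interior paint is finished (Nov 15, 1998), the roof is dried-in (Jun 29, 1998); the later is Nov 15, 1998.
The certificate of occupancy is issued: Nov 15, 1998 + 4 days = Nov 19, 1998.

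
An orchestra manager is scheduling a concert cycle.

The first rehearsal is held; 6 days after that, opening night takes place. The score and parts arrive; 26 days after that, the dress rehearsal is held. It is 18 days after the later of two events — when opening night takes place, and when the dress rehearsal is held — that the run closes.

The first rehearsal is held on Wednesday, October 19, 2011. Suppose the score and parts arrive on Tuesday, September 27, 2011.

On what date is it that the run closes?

The first rehearsal is held: Oct 19, 2011.
Opening night takes place: Oct 19, 2011 + 6 days = Oct 25, 2011.
The score and parts arrive: Sep 27, 2011.
The dress rehearsal is held: Sep 27, 2011 + 26 days = Oct 23, 2011.
Both prerequisites met — opening night takes place (Oct 25, 2011), the dress rehearsal is held (Oct 23, 2011); the later is Oct 25, 2011.
The run closes: Oct 25, 2011 + 18 days = Nov 12, 2011.

Saturday, November 12, 2011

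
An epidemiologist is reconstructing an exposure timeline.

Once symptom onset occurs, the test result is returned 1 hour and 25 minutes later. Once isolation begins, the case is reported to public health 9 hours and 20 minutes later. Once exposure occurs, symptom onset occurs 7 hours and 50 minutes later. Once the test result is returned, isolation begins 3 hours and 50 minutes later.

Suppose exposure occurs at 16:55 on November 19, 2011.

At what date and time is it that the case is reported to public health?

Exposure occurs: 16:55 Nov 19, 2011.
Symptom onset occurs: 16:55 Nov 19, 2011 + 7h50m = 00:45 Nov 20, 2011.
The test result is returned: 00:45 Nov 20, 2011 + 1h25m = 02:10 Nov 20, 2011.
Isolation begins: 02:10 Nov 20, 2011 + 3h50m = 06:00 Nov 20, 2011.
The case is reported to public health: 06:00 Nov 20, 2011 + 9h20m = 15:20 Nov 20, 2011.

15:20 on November 20, 2011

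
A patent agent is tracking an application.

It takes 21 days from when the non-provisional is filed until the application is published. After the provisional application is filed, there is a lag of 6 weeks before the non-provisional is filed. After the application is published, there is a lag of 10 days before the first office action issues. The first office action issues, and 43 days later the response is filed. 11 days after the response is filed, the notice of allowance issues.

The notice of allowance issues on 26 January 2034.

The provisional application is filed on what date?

21 September 2033

The notice of allowance issues: Jan 26, 2034.
The response is filed: Jan 26, 2034 − 11 days = Jan 15, 2034.
The first office action issues: Jan 15, 2034 − 43 days = Dec 3, 2033.
The application is published: Dec 3, 2033 − 10 days = Nov 23, 2033.
The non-provisional is filed: Nov 23, 2033 − 21 days = Nov 2, 2033.
The provisional application is filed: Nov 2, 2033 − 6 weeks = Sep 21, 2033.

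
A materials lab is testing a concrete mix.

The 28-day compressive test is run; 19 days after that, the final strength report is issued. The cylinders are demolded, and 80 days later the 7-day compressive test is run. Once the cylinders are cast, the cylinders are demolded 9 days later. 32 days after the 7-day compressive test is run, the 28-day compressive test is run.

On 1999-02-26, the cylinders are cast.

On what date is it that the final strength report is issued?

1999-07-16

The cylinders are cast: Feb 26, 1999.
The cylinders are demolded: Feb 26, 1999 + 9 days = Mar 7, 1999.
The 7-day compressive test is run: Mar 7, 1999 + 80 days = May 26, 1999.
The 28-day compressive test is run: May 26, 1999 + 32 days = Jun 27, 1999.
The final strength report is issued: Jun 27, 1999 + 19 days = Jul 16, 1999.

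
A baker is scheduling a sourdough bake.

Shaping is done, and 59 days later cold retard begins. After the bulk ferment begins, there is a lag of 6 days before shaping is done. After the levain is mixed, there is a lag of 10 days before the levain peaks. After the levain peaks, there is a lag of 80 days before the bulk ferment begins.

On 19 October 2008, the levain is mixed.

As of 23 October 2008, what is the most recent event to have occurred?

The levain is mixed: Oct 19, 2008.
The levain peaks: Oct 19, 2008 + 10 days = Oct 29, 2008.
The bulk ferment begins: Oct 29, 2008 + 80 days = Jan 17, 2009.
Shaping is done: Jan 17, 2009 + 6 days = Jan 23, 2009.
Cold retard begins: Jan 23, 2009 + 59 days = Mar 23, 2009.
Oct 23, 2008 falls between when the levain is mixed (Oct 19, 2008) and when the levain peaks (Oct 29, 2008).

The levain is mixed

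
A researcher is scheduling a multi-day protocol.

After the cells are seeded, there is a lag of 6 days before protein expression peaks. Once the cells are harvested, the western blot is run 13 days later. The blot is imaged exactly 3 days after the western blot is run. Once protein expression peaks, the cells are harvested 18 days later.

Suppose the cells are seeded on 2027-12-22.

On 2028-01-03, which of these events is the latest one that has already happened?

The cells are seeded: Dec 22, 2027.
Protein expression peaks: Dec 22, 2027 + 6 days = Dec 28, 2027.
The cells are harvested: Dec 28, 2027 + 18 days = Jan 15, 2028.
The western blot is run: Jan 15, 2028 + 13 days = Jan 28, 2028.
The blot is imaged: Jan 28, 2028 + 3 days = Jan 31, 2028.
Jan 3, 2028 falls between when protein expression peaks (Dec 28, 2027) and when the cells are harvested (Jan 15, 2028).

Protein expression peaks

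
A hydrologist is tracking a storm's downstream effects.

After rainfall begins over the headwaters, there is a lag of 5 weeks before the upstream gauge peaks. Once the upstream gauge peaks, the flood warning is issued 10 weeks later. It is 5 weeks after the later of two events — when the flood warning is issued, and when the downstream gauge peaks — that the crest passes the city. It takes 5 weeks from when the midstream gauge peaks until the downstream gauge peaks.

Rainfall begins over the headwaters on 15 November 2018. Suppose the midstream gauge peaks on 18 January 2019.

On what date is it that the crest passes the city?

4 April 2019

Rainfall begins over the headwaters: Nov 15, 2018.
The upstream gauge peaks: Nov 15, 2018 + 5 weeks = Dec 20, 2018.
The flood warning is issued: Dec 20, 2018 + 10 weeks = Feb 28, 2019.
The midstream gauge peaks: Jan 18, 2019.
The downstream gauge peaks: Jan 18, 2019 + 5 weeks = Feb 22, 2019.
Both prerequisites met — the flood warning is issued (Feb 28, 2019), the downstream gauge peaks (Feb 22, 2019); the later is Feb 28, 2019.
The crest passes the city: Feb 28, 2019 + 5 weeks = Apr 4, 2019.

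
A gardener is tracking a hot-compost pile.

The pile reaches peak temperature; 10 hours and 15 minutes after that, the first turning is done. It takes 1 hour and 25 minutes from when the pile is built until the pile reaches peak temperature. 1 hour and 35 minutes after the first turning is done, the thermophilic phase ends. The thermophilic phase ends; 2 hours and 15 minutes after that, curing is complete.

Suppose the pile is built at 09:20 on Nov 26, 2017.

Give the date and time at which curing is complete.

00:50 on Nov 27, 2017

The pile is built: 09:20 Nov 26, 2017.
The pile reaches peak temperature: 09:20 Nov 26, 2017 + 1h25m = 10:45 Nov 26, 2017.
The first turning is done: 10:45 Nov 26, 2017 + 10h15m = 21:00 Nov 26, 2017.
The thermophilic phase ends: 21:00 Nov 26, 2017 + 1h35m = 22:35 Nov 26, 2017.
Curing is complete: 22:35 Nov 26, 2017 + 2h15m = 00:50 Nov 27, 2017.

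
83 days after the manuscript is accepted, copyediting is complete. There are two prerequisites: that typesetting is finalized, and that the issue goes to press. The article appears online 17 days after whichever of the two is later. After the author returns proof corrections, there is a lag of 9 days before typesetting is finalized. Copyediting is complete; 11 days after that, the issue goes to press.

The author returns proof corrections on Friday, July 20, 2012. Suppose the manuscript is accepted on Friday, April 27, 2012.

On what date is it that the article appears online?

Thursday, August 16, 2012

The author returns proof corrections: Jul 20, 2012.
Typesetting is finalized: Jul 20, 2012 + 9 days = Jul 29, 2012.
The manuscript is accepted: Apr 27, 2012.
Copyediting is complete: Apr 27, 2012 + 83 days = Jul 19, 2012.
The issue goes to press: Jul 19, 2012 + 11 days = Jul 30, 2012.
Both prerequisites met — typesetting is finalized (Jul 29, 2012), the issue goes to press (Jul 30, 2012); the later is Jul 30, 2012.
The article appears online: Jul 30, 2012 + 17 days = Aug 16, 2012.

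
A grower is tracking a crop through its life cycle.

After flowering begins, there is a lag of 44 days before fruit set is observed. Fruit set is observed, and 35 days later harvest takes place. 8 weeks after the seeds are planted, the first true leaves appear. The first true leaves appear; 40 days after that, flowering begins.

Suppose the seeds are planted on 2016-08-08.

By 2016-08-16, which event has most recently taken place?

The seeds are planted

The seeds are planted: Aug 8, 2016.
The first true leaves appear: Aug 8, 2016 + 8 weeks = Oct 3, 2016.
Flowering begins: Oct 3, 2016 + 40 days = Nov 12, 2016.
Fruit set is observed: Nov 12, 2016 + 44 days = Dec 26, 2016.
Harvest takes place: Dec 26, 2016 + 35 days = Jan 30, 2017.
Aug 16, 2016 falls between when the seeds are planted (Aug 8, 2016) and when the first true leaves appear (Oct 3, 2016).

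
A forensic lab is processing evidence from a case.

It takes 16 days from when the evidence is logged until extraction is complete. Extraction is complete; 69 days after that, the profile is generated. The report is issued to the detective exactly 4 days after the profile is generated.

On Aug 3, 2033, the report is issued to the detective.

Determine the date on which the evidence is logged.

May 6, 2033

The report is issued to the detective: Aug 3, 2033.
The profile is generated: Aug 3, 2033 − 4 days = Jul 30, 2033.
Extraction is complete: Jul 30, 2033 − 69 days = May 22, 2033.
The evidence is logged: May 22, 2033 − 16 days = May 6, 2033.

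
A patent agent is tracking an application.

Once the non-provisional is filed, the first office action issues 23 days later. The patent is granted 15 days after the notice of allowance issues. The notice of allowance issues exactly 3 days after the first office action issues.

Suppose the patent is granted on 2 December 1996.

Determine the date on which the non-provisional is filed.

The patent is granted: Dec 2, 1996.
The notice of allowance issues: Dec 2, 1996 − 15 days = Nov 17, 1996.
The first office action issues: Nov 17, 1996 − 3 days = Nov 14, 1996.
The non-provisional is filed: Nov 14, 1996 − 23 days = Oct 22, 1996.

22 October 1996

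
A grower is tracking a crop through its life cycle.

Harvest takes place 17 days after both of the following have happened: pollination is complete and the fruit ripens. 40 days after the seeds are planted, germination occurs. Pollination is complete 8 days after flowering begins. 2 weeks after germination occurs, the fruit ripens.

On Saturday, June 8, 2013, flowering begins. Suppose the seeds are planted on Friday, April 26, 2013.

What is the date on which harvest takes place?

Flowering begins: Jun 8, 2013.
Pollination is complete: Jun 8, 2013 + 8 days = Jun 16, 2013.
The seeds are planted: Apr 26, 2013.
Germination occurs: Apr 26, 2013 + 40 days = Jun 5, 2013.
The fruit ripens: Jun 5, 2013 + 2 weeks = Jun 19, 2013.
Both prerequisites met — pollination is complete (Jun 16, 2013), the fruit ripens (Jun 19, 2013); the later is Jun 19, 2013.
Harvest takes place: Jun 19, 2013 + 17 days = Jul 6, 2013.

Saturday, July 6, 2013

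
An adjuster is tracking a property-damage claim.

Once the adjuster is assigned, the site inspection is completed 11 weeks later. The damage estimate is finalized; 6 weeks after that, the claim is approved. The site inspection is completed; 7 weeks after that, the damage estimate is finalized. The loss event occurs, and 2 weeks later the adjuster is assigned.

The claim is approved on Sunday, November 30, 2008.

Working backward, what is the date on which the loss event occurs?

Sunday, June 1, 2008

The claim is approved: Nov 30, 2008.
The damage estimate is finalized: Nov 30, 2008 − 6 weeks = Oct 19, 2008.
The site inspection is completed: Oct 19, 2008 − 7 weeks = Aug 31, 2008.
The adjuster is assigned: Aug 31, 2008 − 11 weeks = Jun 15, 2008.
The loss event occurs: Jun 15, 2008 − 2 weeks = Jun 1, 2008.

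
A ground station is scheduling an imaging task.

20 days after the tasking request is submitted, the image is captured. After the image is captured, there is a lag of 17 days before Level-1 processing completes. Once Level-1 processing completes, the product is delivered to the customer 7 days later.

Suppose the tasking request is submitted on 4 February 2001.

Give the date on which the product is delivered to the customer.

The tasking request is submitted: Feb 4, 2001.
The image is captured: Feb 4, 2001 + 20 days = Feb 24, 2001.
Level-1 processing completes: Feb 24, 2001 + 17 days = Mar 13, 2001.
The product is delivered to the customer: Mar 13, 2001 + 7 days = Mar 20, 2001.

20 March 2001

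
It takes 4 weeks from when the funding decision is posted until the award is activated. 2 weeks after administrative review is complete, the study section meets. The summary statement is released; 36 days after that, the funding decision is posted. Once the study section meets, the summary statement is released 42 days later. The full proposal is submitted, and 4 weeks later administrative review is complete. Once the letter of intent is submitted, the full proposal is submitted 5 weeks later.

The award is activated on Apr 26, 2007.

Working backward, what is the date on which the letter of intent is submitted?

Oct 25, 2006

The award is activated: Apr 26, 2007.
The funding decision is posted: Apr 26, 2007 − 4 weeks = Mar 29, 2007.
The summary statement is released: Mar 29, 2007 − 36 days = Feb 21, 2007.
The study section meets: Feb 21, 2007 − 42 days = Jan 10, 2007.
Administrative review is complete: Jan 10, 2007 − 2 weeks = Dec 27, 2006.
The full proposal is submitted: Dec 27, 2006 − 4 weeks = Nov 29, 2006.
The letter of intent is submitted: Nov 29, 2006 − 5 weeks = Oct 25, 2006.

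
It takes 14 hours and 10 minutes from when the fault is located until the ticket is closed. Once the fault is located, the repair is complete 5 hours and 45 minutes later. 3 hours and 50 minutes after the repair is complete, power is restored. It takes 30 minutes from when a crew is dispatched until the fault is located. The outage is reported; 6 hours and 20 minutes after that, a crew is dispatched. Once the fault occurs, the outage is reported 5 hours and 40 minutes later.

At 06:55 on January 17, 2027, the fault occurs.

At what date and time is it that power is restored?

The fault occurs: 06:55 Jan 17, 2027.
The outage is reported: 06:55 Jan 17, 2027 + 5h40m = 12:35 Jan 17, 2027.
A crew is dispatched: 12:35 Jan 17, 2027 + 6h20m = 18:55 Jan 17, 2027.
The fault is located: 18:55 Jan 17, 2027 + 30m = 19:25 Jan 17, 2027.
The repair is complete: 19:25 Jan 17, 2027 + 5h45m = 01:10 Jan 18, 2027.
Power is restored: 01:10 Jan 18, 2027 + 3h50m = 05:00 Jan 18, 2027.

05:00 on January 18, 2027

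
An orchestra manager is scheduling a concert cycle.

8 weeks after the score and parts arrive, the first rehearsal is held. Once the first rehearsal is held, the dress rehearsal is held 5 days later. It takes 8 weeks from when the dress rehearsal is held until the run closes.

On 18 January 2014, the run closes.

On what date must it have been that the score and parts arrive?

The run closes: Jan 18, 2014.
The dress rehearsal is held: Jan 18, 2014 − 8 weeks = Nov 23, 2013.
The first rehearsal is held: Nov 23, 2013 − 5 days = Nov 18, 2013.
The score and parts arrive: Nov 18, 2013 − 8 weeks = Sep 23, 2013.

23 September 2013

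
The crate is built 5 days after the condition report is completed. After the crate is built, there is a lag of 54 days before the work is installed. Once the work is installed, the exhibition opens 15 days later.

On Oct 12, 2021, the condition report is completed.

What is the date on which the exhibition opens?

Dec 25, 2021

The condition report is completed: Oct 12, 2021.
The crate is built: Oct 12, 2021 + 5 days = Oct 17, 2021.
The work is installed: Oct 17, 2021 + 54 days = Dec 10, 2021.
The exhibition opens: Dec 10, 2021 + 15 days = Dec 25, 2021.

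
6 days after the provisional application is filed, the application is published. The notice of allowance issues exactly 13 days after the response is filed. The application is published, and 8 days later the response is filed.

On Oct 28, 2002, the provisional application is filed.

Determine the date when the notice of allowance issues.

The provisional application is filed: Oct 28, 2002.
The application is published: Oct 28, 2002 + 6 days = Nov 3, 2002.
The response is filed: Nov 3, 2002 + 8 days = Nov 11, 2002.
The notice of allowance issues: Nov 11, 2002 + 13 days = Nov 24, 2002.

Nov 24, 2002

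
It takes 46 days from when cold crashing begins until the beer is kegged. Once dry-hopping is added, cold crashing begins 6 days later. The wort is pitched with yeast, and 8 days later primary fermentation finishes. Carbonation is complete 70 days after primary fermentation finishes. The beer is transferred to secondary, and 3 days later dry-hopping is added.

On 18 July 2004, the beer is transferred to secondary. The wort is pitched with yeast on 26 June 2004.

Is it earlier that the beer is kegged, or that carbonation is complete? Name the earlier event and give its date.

The beer is kegged — 11 September 2004

The beer is transferred to secondary: Jul 18, 2004.
Dry-hopping is added: Jul 18, 2004 + 3 days = Jul 21, 2004.
Cold crashing begins: Jul 21, 2004 + 6 days = Jul 27, 2004.
The beer is kegged: Jul 27, 2004 + 46 days = Sep 11, 2004.
The wort is pitched with yeast: Jun 26, 2004.
Primary fermentation finishes: Jun 26, 2004 + 8 days = Jul 4, 2004.
Carbonation is complete: Jul 4, 2004 + 70 days = Sep 12, 2004.
Comparing: the beer is kegged on Sep 11, 2004 vs carbonation is complete on Sep 12, 2004. Earlier: the beer is kegged.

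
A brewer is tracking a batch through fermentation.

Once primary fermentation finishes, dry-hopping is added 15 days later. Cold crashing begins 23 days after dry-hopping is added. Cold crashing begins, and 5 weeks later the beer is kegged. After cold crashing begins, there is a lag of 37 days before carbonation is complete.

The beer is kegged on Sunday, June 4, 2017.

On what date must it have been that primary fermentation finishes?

The beer is kegged: Jun 4, 2017.
Cold crashing begins: Jun 4, 2017 − 5 weeks = Apr 30, 2017.
Dry-hopping is added: Apr 30, 2017 − 23 days = Apr 7, 2017.
Primary fermentation finishes: Apr 7, 2017 − 15 days = Mar 23, 2017.

Thursday, March 23, 2017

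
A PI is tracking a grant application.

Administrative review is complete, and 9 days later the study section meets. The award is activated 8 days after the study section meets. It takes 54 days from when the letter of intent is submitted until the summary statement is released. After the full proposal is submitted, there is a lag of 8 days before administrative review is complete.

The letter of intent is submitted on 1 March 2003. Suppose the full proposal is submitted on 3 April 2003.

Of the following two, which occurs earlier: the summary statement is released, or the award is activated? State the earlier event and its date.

The summary statement is released — 24 April 2003

The letter of intent is submitted: Mar 1, 2003.
The summary statement is released: Mar 1, 2003 + 54 days = Apr 24, 2003.
The full proposal is submitted: Apr 3, 2003.
Administrative review is complete: Apr 3, 2003 + 8 days = Apr 11, 2003.
The study section meets: Apr 11, 2003 + 9 days = Apr 20, 2003.
The award is activated: Apr 20, 2003 + 8 days = Apr 28, 2003.
Comparing: the summary statement is released on Apr 24, 2003 vs the award is activated on Apr 28, 2003. Earlier: the summary statement is released.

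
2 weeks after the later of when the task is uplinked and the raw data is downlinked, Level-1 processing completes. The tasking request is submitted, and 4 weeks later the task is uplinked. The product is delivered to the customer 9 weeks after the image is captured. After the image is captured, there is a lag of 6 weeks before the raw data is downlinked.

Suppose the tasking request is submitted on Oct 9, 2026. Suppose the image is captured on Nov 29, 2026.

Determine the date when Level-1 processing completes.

The tasking request is submitted: Oct 9, 2026.
The task is uplinked: Oct 9, 2026 + 4 weeks = Nov 6, 2026.
The image is captured: Nov 29, 2026.
The raw data is downlinked: Nov 29, 2026 + 6 weeks = Jan 10, 2027.
Both prerequisites met — the task is uplinked (Nov 6, 2026), the raw data is downlinked (Jan 10, 2027); the later is Jan 10, 2027.
Level-1 processing completes: Jan 10, 2027 + 2 weeks = Jan 24, 2027.

Jan 24, 2027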